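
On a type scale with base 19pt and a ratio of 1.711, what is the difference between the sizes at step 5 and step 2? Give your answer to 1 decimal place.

223.0pt

Step 2: 19.0 × 1.711² = 55.623pt
Step 5: 19.0 × 1.711⁵ = 278.614pt
Difference: 278.614 − 55.623 = 222.991pt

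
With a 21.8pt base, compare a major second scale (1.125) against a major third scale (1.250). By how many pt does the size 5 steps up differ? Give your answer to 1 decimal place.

27.2pt

Major second: 21.8 × 1.125⁵ = 39.284pt
Major third: 21.8 × 1.250⁵ = 66.528pt
Difference: 66.528 − 39.284 = 27.244pt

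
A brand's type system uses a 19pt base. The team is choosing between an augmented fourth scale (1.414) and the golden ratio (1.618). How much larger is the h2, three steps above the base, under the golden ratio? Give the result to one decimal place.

26.8pt

Augmented fourth: 19.0 × 1.414³ = 53.716pt
Golden ratio: 19.0 × 1.618³ = 80.480pt
Difference: 80.480 − 53.716 = 26.764pt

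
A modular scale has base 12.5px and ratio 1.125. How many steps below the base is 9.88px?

1.125ⁿ = 12.5 / 9.88 = 1.2652
n = ln(1.2652) / ln(1.125) = 0.2352 / 0.1178 ≈ 2.00

2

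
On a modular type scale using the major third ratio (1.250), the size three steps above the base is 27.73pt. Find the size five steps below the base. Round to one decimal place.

4.7pt

Moving from step +3 to step -5 is 8 steps down, so divide by r⁸.
27.73 ÷ 1.250⁸ = 27.73 ÷ 5.96046 ≈ 4.652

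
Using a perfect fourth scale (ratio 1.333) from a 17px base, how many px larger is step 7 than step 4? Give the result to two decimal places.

Step 4: 17.0 × 1.333⁴ = 53.6747px
Step 7: 17.0 × 1.333⁷ = 127.1335px
Difference: 127.1335 − 53.6747 = 73.4588px

73.46px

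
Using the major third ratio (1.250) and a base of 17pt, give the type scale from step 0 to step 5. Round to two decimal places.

Step 0: 17pt
Step 1: 17.0 × 1.250 = 21.25
Step 2: 17.0 × 1.250² = 26.56
Step 3: 17.0 × 1.250³ = 33.20
Step 4: 17.0 × 1.250⁴ = 41.50
Step 5: 17.0 × 1.250⁵ = 51.88

17.00pt, 21.25pt, 26.56pt, 33.20pt, 41.50pt, 51.88pt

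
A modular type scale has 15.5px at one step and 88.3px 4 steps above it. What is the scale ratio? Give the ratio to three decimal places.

1.545

The ratio satisfies 15.5 × r⁴ = 88.3, so r = (88.3 / 15.5)^(1/4).
r = 5.6968^(1/4) ≈ 1.5449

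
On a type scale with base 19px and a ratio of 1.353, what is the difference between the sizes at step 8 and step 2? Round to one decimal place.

Step 2: 19.0 × 1.353² = 34.782px
Step 8: 19.0 × 1.353⁸ = 213.371px
Difference: 213.371 − 34.782 = 178.589px

178.6px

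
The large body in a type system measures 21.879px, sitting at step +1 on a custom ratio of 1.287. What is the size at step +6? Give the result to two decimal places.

The gap is 6 − (1) = 5 steps, so the factor is 1.287^5.
21.879 × 1.287⁵ = 21.879 × 3.53096 ≈ 77.254

77.25px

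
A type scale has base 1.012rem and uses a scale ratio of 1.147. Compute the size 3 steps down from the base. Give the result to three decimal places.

1.012 ÷ 1.147³ = 1.012 ÷ 1.50900 ≈ 0.671

0.671rem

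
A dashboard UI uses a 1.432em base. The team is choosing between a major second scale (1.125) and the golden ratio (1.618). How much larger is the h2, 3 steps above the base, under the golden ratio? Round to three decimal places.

4.027em

Major second: 1.432 × 1.125³ = 2.03892em
Golden ratio: 1.432 × 1.618³ = 6.06567em
Difference: 6.06567 − 2.03892 = 4.02675em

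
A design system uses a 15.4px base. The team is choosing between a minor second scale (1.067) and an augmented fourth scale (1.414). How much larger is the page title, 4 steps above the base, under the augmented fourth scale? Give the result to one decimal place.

Minor second: 15.4 × 1.067⁴ = 19.961px
Augmented fourth: 15.4 × 1.414⁴ = 61.563px
Difference: 61.563 − 19.961 = 41.602px

41.6px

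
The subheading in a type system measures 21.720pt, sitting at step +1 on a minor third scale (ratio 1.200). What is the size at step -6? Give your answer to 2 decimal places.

6.06pt

Moving from step +1 to step -6 is 7 steps down, so divide by r⁷.
21.720 ÷ 1.200⁷ = 21.720 ÷ 3.58318 ≈ 6.062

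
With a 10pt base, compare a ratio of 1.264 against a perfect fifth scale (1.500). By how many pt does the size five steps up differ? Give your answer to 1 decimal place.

At 1.264: 10.0 × 1.264⁵ = 32.265pt
Perfect fifth: 10.0 × 1.500⁵ = 75.938pt
Difference: 75.938 − 32.265 = 43.673pt

43.7pt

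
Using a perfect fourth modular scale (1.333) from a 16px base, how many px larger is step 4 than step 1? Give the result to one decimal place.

Step 1: 16.0 × 1.333 = 21.328px
Step 4: 16.0 × 1.333⁴ = 50.517px
Difference: 50.517 − 21.328 = 29.189px

29.2px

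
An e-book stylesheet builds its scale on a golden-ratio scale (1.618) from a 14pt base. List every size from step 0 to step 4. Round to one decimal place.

14.0pt, 22.7pt, 36.7pt, 59.3pt, 95.9pt

Step 0: 14pt
Step 1: 14.0 × 1.618 = 22.7
Step 2: 14.0 × 1.618² = 36.7
Step 3: 14.0 × 1.618³ = 59.3
Step 4: 14.0 × 1.618⁴ = 95.9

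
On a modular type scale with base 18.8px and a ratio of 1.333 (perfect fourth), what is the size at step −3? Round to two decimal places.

7.94px

Each step on a modular scale multiplies by the ratio, so the size n steps from the base is base × ratioⁿ.
18.8 ÷ 1.333³ = 18.8 ÷ 2.36859 ≈ 7.94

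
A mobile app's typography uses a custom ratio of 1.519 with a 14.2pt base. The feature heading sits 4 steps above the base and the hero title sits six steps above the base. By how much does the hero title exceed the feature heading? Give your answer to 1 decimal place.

98.8pt

Step 4: 14.2 × 1.519⁴ = 75.600pt
Step 6: 14.2 × 1.519⁶ = 174.436pt
Difference: 174.436 − 75.600 = 98.836pt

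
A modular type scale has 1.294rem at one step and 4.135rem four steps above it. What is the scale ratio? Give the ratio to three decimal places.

The ratio satisfies 1.294 × r⁴ = 4.135, so r = (4.135 / 1.294)^(1/4).
r = 3.1955^(1/4) ≈ 1.3370

1.337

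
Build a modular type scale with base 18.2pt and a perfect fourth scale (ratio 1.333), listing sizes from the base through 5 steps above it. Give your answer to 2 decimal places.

Step 0: 18.2pt
Step 1: 18.2 × 1.333 = 24.26
Step 2: 18.2 × 1.333² = 32.34
Step 3: 18.2 × 1.333³ = 43.11
Step 4: 18.2 × 1.333⁴ = 57.46
Step 5: 18.2 × 1.333⁵ = 76.60

18.20pt, 24.26pt, 32.34pt, 43.11pt, 57.46pt, 76.60pt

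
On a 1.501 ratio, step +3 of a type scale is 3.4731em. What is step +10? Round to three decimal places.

59.619em

Moving from step +3 to step +10 is 7 steps up, so multiply by r⁷.
3.4731 × 1.501⁷ = 3.4731 × 17.16583 ≈ 59.619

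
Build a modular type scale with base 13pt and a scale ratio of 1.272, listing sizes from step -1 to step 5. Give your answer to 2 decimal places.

10.22pt, 13.00pt, 16.54pt, 21.03pt, 26.75pt, 34.03pt, 43.29pt

Step -1: 13.0 ÷ 1.272 = 10.22
Step 0: 13pt
Step 1: 13.0 × 1.272 = 16.54
Step 2: 13.0 × 1.272² = 21.03
Step 3: 13.0 × 1.272³ = 26.75
Step 4: 13.0 × 1.272⁴ = 34.03
Step 5: 13.0 × 1.272⁵ = 43.29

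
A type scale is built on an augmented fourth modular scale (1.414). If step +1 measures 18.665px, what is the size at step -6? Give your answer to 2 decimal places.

1.65px

The gap is -6 − (1) = -7 steps, so the factor is 1.414^-7.
18.665 ÷ 1.414⁷ = 18.665 ÷ 11.30175 ≈ 1.652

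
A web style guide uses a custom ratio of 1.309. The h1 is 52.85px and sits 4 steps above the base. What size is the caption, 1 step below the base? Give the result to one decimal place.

52.85 ÷ 1.309⁵ = 52.85 ÷ 3.84325 ≈ 13.751

13.8px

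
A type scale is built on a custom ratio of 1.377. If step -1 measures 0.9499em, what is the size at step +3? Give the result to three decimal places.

3.415em

0.9499 × 1.377⁴ = 0.9499 × 3.59531 ≈ 3.415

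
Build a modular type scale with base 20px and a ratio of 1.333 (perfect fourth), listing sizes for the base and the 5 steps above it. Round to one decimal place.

20.0px, 26.7px, 35.5px, 47.4px, 63.1px, 84.2px

Step 0: 20px
Step 1: 20.0 × 1.333 = 26.7
Step 2: 20.0 × 1.333² = 35.5
Step 3: 20.0 × 1.333³ = 47.4
Step 4: 20.0 × 1.333⁴ = 63.1
Step 5: 20.0 × 1.333⁵ = 84.2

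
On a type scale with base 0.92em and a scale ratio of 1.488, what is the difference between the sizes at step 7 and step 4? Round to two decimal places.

10.35em

Step 4: 0.92 × 1.488⁴ = 4.5102em
Step 7: 0.92 × 1.488⁷ = 14.8596em
Difference: 14.8596 − 4.5102 = 10.3494em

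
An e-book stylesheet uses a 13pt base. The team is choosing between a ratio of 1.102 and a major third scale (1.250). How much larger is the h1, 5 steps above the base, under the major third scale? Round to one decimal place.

At 1.102: 13.0 × 1.102⁵ = 21.128pt
Major third: 13.0 × 1.250⁵ = 39.673pt
Difference: 39.673 − 21.128 = 18.545pt

18.5pt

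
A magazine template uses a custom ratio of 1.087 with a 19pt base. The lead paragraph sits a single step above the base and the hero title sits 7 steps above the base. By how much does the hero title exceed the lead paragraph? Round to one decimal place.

Step 1: 19.0 × 1.087 = 20.653pt
Step 7: 19.0 × 1.087⁷ = 34.069pt
Difference: 34.069 − 20.653 = 13.416pt

13.4pt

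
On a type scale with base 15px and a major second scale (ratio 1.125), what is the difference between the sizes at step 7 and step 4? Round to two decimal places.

10.18px

Step 4: 15.0 × 1.125⁴ = 24.0271px
Step 7: 15.0 × 1.125⁷ = 34.2105px
Difference: 34.2105 − 24.0271 = 10.1834px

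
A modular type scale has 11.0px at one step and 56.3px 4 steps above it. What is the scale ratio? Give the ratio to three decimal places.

r⁴ = 56.3 / 11.0, so r = (56.3/11.0)^(1/4).
r = 5.1182^(1/4) ≈ 1.5041

1.504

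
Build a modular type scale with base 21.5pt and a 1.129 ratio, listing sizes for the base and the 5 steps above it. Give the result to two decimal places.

Step 0: 21.5pt
Step 1: 21.5 × 1.129 = 24.27
Step 2: 21.5 × 1.129² = 27.40
Step 3: 21.5 × 1.129³ = 30.94
Step 4: 21.5 × 1.129⁴ = 34.93
Step 5: 21.5 × 1.129⁵ = 39.44

21.50pt, 24.27pt, 27.40pt, 30.94pt, 34.93pt, 39.44pt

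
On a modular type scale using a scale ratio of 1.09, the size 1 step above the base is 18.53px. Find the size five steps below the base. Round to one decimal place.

Moving from step +1 to step -5 is 6 steps down, so divide by r⁶.
18.53 ÷ 1.09⁶ = 18.53 ÷ 1.67710 ≈ 11.049

11.0px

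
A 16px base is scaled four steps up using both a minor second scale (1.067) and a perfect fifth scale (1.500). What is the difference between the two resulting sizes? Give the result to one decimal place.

Minor second: 16.0 × 1.067⁴ = 20.739px
Perfect fifth: 16.0 × 1.500⁴ = 81.000px
Difference: 81.000 − 20.739 = 60.261px

60.3px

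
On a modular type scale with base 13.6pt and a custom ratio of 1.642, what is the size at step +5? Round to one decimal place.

Every step multiplies by the scale ratio.
13.6 × 1.642⁵ = 13.6 × 11.93619 ≈ 162.33

162.3pt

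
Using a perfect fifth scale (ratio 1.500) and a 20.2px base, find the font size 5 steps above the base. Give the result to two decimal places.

20.2 × 1.500⁵ = 20.2 × 7.59375 ≈ 153.39

153.39px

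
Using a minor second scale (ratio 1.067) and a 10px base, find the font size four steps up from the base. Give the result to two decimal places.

12.96px

10.0 × 1.067⁴ = 10.0 × 1.29616 ≈ 12.96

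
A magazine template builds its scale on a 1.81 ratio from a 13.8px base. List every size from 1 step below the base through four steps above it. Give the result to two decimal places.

7.62px, 13.80px, 24.98px, 45.21px, 81.83px, 148.11px

Step -1: 13.8 ÷ 1.81 = 7.62
Step 0: 13.8px
Step 1: 13.8 × 1.81 = 24.98
Step 2: 13.8 × 1.81² = 45.21
Step 3: 13.8 × 1.81³ = 81.83
Step 4: 13.8 × 1.81⁴ = 148.11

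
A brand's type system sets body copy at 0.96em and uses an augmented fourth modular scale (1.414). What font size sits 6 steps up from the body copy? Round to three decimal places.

A modular type scale is a geometric sequence: sizeₙ = base × rⁿ.
0.96 × 1.414⁶ = 0.96 × 7.99275 ≈ 7.673

7.673em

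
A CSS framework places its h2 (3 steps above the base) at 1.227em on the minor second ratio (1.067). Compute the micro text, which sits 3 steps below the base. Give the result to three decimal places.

0.831em

1.227 ÷ 1.067⁶ = 1.227 ÷ 1.47566 ≈ 0.831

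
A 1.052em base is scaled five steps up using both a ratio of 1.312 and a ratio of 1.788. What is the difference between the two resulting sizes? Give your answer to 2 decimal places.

15.13em

At 1.312: 1.052 × 1.312⁵ = 4.0896em
At 1.788: 1.052 × 1.788⁵ = 19.2244em
Difference: 19.2244 − 4.0896 = 15.1348em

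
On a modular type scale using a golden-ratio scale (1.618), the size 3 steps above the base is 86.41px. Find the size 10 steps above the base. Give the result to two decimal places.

2508.50px

86.41 × 1.618⁷ = 86.41 × 29.03017 ≈ 2508.497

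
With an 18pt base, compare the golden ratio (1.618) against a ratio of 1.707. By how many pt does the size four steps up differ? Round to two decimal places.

Golden ratio: 18.0 × 1.618⁴ = 123.3635pt
At 1.707: 18.0 × 1.707⁴ = 152.8293pt
Difference: 152.8293 − 123.3635 = 29.4658pt

29.47pt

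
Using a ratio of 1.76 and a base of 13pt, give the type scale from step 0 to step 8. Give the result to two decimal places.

Step 0: 13pt
Step 1: 13.0 × 1.76 = 22.88
Step 2: 13.0 × 1.76² = 40.27
Step 3: 13.0 × 1.76³ = 70.87
Step 4: 13.0 × 1.76⁴ = 124.74
Step 5: 13.0 × 1.76⁵ = 219.54
Step 6: 13.0 × 1.76⁶ = 386.38
Step 7: 13.0 × 1.76⁷ = 680.04
Step 8: 13.0 × 1.76⁸ = 1196.86

13.00pt, 22.88pt, 40.27pt, 70.87pt, 124.74pt, 219.54pt, 386.38pt, 680.04pt, 1196.86pt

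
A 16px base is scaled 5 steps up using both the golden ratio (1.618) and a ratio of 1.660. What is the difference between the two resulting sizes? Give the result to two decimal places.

Golden ratio: 16.0 × 1.618⁵ = 177.4241px
At 1.660: 16.0 × 1.660⁵ = 201.6789px
Difference: 201.6789 − 177.4241 = 24.2548px

24.25px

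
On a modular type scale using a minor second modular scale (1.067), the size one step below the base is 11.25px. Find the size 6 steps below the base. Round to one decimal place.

The gap is -6 − (-1) = -5 steps, so the factor is 1.067^-5.
11.25 ÷ 1.067⁵ = 11.25 ÷ 1.38300 ≈ 8.134

8.1px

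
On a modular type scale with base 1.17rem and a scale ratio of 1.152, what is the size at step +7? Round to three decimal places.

3.150rem

1.17 × 1.152⁷ = 1.17 × 2.69257 ≈ 3.150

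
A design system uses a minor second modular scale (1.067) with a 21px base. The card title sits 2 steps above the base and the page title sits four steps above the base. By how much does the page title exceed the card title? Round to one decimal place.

Step 2: 21.0 × 1.067² = 23.908px
Step 4: 21.0 × 1.067⁴ = 27.219px
Difference: 27.219 − 23.908 = 3.311px

3.3px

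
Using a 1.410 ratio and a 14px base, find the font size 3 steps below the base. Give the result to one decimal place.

5.0px

A modular type scale is a geometric sequence: sizeₙ = base × rⁿ.
14.0 ÷ 1.410³ = 14.0 ÷ 2.80322 ≈ 4.99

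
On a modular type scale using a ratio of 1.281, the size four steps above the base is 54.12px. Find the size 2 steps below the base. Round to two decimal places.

12.25px

54.12 ÷ 1.281⁶ = 54.12 ÷ 4.41870 ≈ 12.248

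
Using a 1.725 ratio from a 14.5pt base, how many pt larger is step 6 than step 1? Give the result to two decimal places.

357.02pt

Step 1: 14.5 × 1.725 = 25.0125pt
Step 6: 14.5 × 1.725⁶ = 382.0345pt
Difference: 382.0345 − 25.0125 = 357.0220pt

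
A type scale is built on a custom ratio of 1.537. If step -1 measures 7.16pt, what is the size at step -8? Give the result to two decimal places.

0.35pt

7.16 ÷ 1.537⁷ = 7.16 ÷ 20.26362 ≈ 0.353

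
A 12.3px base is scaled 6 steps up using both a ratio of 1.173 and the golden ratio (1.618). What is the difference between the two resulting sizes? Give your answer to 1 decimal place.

At 1.173: 12.3 × 1.173⁶ = 32.040px
Golden ratio: 12.3 × 1.618⁶ = 220.687px
Difference: 220.687 − 32.040 = 188.647px

188.6px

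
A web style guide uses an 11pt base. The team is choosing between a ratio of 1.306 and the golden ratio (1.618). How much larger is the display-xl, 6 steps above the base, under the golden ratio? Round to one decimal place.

142.8pt

At 1.306: 11.0 × 1.306⁶ = 54.582pt
Golden ratio: 11.0 × 1.618⁶ = 197.362pt
Difference: 197.362 − 54.582 = 142.780pt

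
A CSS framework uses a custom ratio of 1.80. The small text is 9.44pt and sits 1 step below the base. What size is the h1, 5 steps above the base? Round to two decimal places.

9.44 × 1.80⁶ = 9.44 × 34.01222 ≈ 321.075

321.08pt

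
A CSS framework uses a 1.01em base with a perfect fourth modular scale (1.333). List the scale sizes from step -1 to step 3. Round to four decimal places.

Step -1: 1.01 ÷ 1.333 = 0.7577
Step 0: 1.01em
Step 1: 1.01 × 1.333 = 1.3463
Step 2: 1.01 × 1.333² = 1.7947
Step 3: 1.01 × 1.333³ = 2.3923

0.7577em, 1.0100em, 1.3463em, 1.7947em, 2.3923em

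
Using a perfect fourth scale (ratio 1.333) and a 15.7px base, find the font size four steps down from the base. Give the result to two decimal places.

4.97px

Each step on a modular scale multiplies by the ratio, so the size n steps from the base is base × ratioⁿ.
15.7 ÷ 1.333⁴ = 15.7 ÷ 3.15733 ≈ 4.97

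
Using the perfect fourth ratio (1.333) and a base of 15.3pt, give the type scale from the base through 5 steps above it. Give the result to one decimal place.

15.3pt, 20.4pt, 27.2pt, 36.2pt, 48.3pt, 64.4pt

Step 0: 15.3pt
Step 1: 15.3 × 1.333 = 20.4
Step 2: 15.3 × 1.333² = 27.2
Step 3: 15.3 × 1.333³ = 36.2
Step 4: 15.3 × 1.333⁴ = 48.3
Step 5: 15.3 × 1.333⁵ = 64.4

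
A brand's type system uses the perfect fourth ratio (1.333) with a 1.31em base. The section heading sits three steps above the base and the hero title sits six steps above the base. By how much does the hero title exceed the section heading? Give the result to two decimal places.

4.25em

Step 3: 1.31 × 1.333³ = 3.1029em
Step 6: 1.31 × 1.333⁶ = 7.3494em
Difference: 7.3494 − 3.1029 = 4.2465em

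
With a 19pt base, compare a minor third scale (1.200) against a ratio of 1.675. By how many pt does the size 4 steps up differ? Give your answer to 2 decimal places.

110.16pt

Minor third: 19.0 × 1.200⁴ = 39.3984pt
At 1.675: 19.0 × 1.675⁴ = 149.5591pt
Difference: 149.5591 − 39.3984 = 110.1607pt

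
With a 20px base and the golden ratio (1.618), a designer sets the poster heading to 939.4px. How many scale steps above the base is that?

1.618ⁿ = 939.4 / 20 = 46.9700
n = ln(46.9700) / ln(1.618) = 3.8495 / 0.4812 ≈ 8.00

8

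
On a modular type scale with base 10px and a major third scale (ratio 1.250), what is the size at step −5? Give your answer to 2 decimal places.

3.28px

Every step multiplies by the scale ratio.
10.0 ÷ 1.250⁵ = 10.0 ÷ 3.05176 ≈ 3.28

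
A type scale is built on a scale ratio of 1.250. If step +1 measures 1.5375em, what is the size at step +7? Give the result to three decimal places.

5.865em

1.5375 × 1.250⁶ = 1.5375 × 3.81470 ≈ 5.865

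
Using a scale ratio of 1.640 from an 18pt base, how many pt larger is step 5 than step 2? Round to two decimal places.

165.13pt

Step 2: 18.0 × 1.640² = 48.4128pt
Step 5: 18.0 × 1.640⁵ = 213.5461pt
Difference: 213.5461 − 48.4128 = 165.1333pt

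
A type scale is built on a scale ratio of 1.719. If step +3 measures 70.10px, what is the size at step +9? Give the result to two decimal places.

70.10 × 1.719⁶ = 70.10 × 25.80211 ≈ 1808.728

1808.73px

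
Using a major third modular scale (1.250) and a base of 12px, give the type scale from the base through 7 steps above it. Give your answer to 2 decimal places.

Step 0: 12px
Step 1: 12.0 × 1.250 = 15.00
Step 2: 12.0 × 1.250² = 18.75
Step 3: 12.0 × 1.250³ = 23.44
Step 4: 12.0 × 1.250⁴ = 29.30
Step 5: 12.0 × 1.250⁵ = 36.62
Step 6: 12.0 × 1.250⁶ = 45.78
Step 7: 12.0 × 1.250⁷ = 57.22

12.00px, 15.00px, 18.75px, 23.44px, 29.30px, 36.62px, 45.78px, 57.22px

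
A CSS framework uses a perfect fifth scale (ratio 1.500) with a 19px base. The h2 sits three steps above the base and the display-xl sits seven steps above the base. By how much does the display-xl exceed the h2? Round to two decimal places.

260.51px

Step 3: 19.0 × 1.500³ = 64.1250px
Step 7: 19.0 × 1.500⁷ = 324.6328px
Difference: 324.6328 − 64.1250 = 260.5078px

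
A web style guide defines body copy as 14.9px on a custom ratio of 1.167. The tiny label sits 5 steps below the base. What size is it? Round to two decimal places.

14.9 ÷ 1.167⁵ = 14.9 ÷ 2.16448 ≈ 6.88

6.88px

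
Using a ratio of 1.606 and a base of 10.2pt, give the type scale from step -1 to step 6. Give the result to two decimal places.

Step -1: 10.2 ÷ 1.606 = 6.35
Step 0: 10.2pt
Step 1: 10.2 × 1.606 = 16.38
Step 2: 10.2 × 1.606² = 26.31
Step 3: 10.2 × 1.606³ = 42.25
Step 4: 10.2 × 1.606⁴ = 67.86
Step 5: 10.2 × 1.606⁵ = 108.98
Step 6: 10.2 × 1.606⁶ = 175.01

6.35pt, 10.20pt, 16.38pt, 26.31pt, 42.25pt, 67.86pt, 108.98pt, 175.01pt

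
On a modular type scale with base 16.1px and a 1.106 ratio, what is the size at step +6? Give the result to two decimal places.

A modular type scale is a geometric sequence: sizeₙ = base × rⁿ.
16.1 × 1.106⁶ = 16.1 × 1.83034 ≈ 29.47

29.47px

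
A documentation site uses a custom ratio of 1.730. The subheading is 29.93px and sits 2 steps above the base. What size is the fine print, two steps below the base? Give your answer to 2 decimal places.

Moving from step +2 to step -2 is 4 steps down, so divide by r⁴.
29.93 ÷ 1.730⁴ = 29.93 ÷ 8.95745 ≈ 3.341

3.34px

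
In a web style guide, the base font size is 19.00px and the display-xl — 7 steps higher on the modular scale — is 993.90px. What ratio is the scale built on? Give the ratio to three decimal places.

The ratio satisfies 19.00 × r⁷ = 993.90, so r = (993.90 / 19.00)^(1/7).
r = 52.3105^(1/7) ≈ 1.7600

1.760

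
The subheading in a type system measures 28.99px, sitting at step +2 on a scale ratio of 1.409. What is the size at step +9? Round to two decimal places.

28.99 × 1.409⁷ = 28.99 × 11.02496 ≈ 319.614

319.61px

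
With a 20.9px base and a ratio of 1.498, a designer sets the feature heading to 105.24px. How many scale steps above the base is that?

4

1.498ⁿ = 105.24 / 20.9 = 5.0354
n = ln(5.0354) / ln(1.498) = 1.6165 / 0.4041 ≈ 4.00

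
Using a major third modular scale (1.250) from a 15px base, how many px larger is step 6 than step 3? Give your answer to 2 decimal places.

Step 3: 15.0 × 1.250³ = 29.2969px
Step 6: 15.0 × 1.250⁶ = 57.2205px
Difference: 57.2205 − 29.2969 = 27.9236px

27.92px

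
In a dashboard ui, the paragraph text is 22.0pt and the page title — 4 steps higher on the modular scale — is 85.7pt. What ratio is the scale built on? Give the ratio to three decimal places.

The ratio satisfies 22.0 × r⁴ = 85.7, so r = (85.7 / 22.0)^(1/4).
r = 3.8955^(1/4) ≈ 1.4049

1.405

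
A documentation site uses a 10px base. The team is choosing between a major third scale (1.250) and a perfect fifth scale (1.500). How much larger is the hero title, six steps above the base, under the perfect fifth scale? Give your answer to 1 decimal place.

75.8px

Major third: 10.0 × 1.250⁶ = 38.147px
Perfect fifth: 10.0 × 1.500⁶ = 113.906px
Difference: 113.906 − 38.147 = 75.759px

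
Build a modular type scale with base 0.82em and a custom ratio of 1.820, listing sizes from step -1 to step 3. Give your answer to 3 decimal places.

Step -1: 0.82 ÷ 1.820 = 0.451
Step 0: 0.82em
Step 1: 0.82 × 1.820 = 1.492
Step 2: 0.82 × 1.820² = 2.716
Step 3: 0.82 × 1.820³ = 4.943

0.451em, 0.820em, 1.492em, 2.716em, 4.943em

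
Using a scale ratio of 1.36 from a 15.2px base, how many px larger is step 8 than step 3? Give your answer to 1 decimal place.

139.7px

Step 3: 15.2 × 1.36³ = 38.235px
Step 8: 15.2 × 1.36⁸ = 177.891px
Difference: 177.891 − 38.235 = 139.656px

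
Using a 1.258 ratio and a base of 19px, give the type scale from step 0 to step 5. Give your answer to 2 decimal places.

Step 0: 19px
Step 1: 19.0 × 1.258 = 23.90
Step 2: 19.0 × 1.258² = 30.07
Step 3: 19.0 × 1.258³ = 37.83
Step 4: 19.0 × 1.258⁴ = 47.59
Step 5: 19.0 × 1.258⁵ = 59.86

19.00px, 23.90px, 30.07px, 37.83px, 47.59px, 59.86px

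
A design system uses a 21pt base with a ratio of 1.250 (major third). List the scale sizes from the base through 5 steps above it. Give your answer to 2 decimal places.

21.00pt, 26.25pt, 32.81pt, 41.02pt, 51.27pt, 64.09pt

Step 0: 21pt
Step 1: 21.0 × 1.250 = 26.25
Step 2: 21.0 × 1.250² = 32.81
Step 3: 21.0 × 1.250³ = 41.02
Step 4: 21.0 × 1.250⁴ = 51.27
Step 5: 21.0 × 1.250⁵ = 64.09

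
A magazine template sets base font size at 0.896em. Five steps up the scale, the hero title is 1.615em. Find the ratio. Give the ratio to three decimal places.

r⁵ = 1.615 / 0.896, so r = (1.615/0.896)^(1/5).
r = 1.8025^(1/5) ≈ 1.1251

1.125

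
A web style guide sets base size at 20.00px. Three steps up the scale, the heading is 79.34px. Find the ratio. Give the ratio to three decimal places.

1.583

The ratio satisfies 20.00 × r³ = 79.34, so r = (79.34 / 20.00)^(1/3).
r = 3.9670^(1/3) ≈ 1.5830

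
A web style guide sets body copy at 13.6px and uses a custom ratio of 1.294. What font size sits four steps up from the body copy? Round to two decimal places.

38.13px

13.6 × 1.294⁴ = 13.6 × 2.80374 ≈ 38.13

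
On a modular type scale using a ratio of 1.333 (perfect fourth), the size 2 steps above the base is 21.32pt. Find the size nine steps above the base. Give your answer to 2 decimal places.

159.44pt

The gap is 9 − (2) = 7 steps, so the factor is 1.333^7.
21.32 × 1.333⁷ = 21.32 × 7.47844 ≈ 159.440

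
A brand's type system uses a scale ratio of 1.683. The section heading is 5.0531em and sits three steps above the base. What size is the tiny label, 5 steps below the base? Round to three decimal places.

The gap is -5 − (3) = -8 steps, so the factor is 1.683^-8.
5.0531 ÷ 1.683⁸ = 5.0531 ÷ 64.36843 ≈ 0.079

0.079em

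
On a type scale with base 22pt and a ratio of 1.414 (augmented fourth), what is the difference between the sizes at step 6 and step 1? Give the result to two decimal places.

Step 1: 22.0 × 1.414 = 31.1080pt
Step 6: 22.0 × 1.414⁶ = 175.8406pt
Difference: 175.8406 − 31.1080 = 144.7326pt

144.73pt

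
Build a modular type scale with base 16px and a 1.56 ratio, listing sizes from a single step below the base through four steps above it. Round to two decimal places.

10.26px, 16.00px, 24.96px, 38.94px, 60.74px, 94.76px

Step -1: 16.0 ÷ 1.56 = 10.26
Step 0: 16px
Step 1: 16.0 × 1.56 = 24.96
Step 2: 16.0 × 1.56² = 38.94
Step 3: 16.0 × 1.56³ = 60.74
Step 4: 16.0 × 1.56⁴ = 94.76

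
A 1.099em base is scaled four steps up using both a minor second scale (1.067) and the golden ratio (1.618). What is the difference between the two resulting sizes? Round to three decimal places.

6.108em

Minor second: 1.099 × 1.067⁴ = 1.42448em
Golden ratio: 1.099 × 1.618⁴ = 7.53203em
Difference: 7.53203 − 1.42448 = 6.10755em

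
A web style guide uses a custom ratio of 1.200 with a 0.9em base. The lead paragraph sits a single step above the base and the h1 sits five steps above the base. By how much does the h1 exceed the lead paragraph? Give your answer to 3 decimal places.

1.159em

Step 1: 0.9 × 1.200 = 1.08000em
Step 5: 0.9 × 1.200⁵ = 2.23949em
Difference: 2.23949 − 1.08000 = 1.15949em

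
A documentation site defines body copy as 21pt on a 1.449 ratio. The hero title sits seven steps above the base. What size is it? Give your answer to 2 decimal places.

281.64pt

Every step multiplies by the scale ratio.
21.0 × 1.449⁷ = 21.0 × 13.41154 ≈ 281.64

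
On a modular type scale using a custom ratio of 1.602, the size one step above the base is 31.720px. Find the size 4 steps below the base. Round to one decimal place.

3.0px

31.720 ÷ 1.602⁵ = 31.720 ÷ 10.55146 ≈ 3.006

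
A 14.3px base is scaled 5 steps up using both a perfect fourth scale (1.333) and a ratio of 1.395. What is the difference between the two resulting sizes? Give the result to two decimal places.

15.36px

Perfect fourth: 14.3 × 1.333⁵ = 60.1848px
At 1.395: 14.3 × 1.395⁵ = 75.5452px
Difference: 75.5452 − 60.1848 = 15.3604px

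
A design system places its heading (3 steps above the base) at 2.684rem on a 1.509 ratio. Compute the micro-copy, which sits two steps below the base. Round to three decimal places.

Moving from step +3 to step -2 is 5 steps down, so divide by r⁵.
2.684 ÷ 1.509⁵ = 2.684 ÷ 7.82431 ≈ 0.343

0.343rem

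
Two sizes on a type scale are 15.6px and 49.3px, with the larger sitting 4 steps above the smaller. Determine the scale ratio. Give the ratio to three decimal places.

The ratio satisfies 15.6 × r⁴ = 49.3, so r = (49.3 / 15.6)^(1/4).
r = 3.1603^(1/4) ≈ 1.3333

1.333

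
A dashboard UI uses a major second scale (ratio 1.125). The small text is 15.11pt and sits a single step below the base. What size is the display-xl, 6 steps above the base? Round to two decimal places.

Moving from step -1 to step +6 is 7 steps up, so multiply by r⁷.
15.11 × 1.125⁷ = 15.11 × 2.28070 ≈ 34.461

34.46pt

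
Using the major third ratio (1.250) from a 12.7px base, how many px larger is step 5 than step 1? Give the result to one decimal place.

Step 1: 12.7 × 1.250 = 15.875px
Step 5: 12.7 × 1.250⁵ = 38.757px
Difference: 38.757 − 15.875 = 22.882px

22.9px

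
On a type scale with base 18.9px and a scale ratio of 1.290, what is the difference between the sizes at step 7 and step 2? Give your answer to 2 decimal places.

Step 2: 18.9 × 1.290² = 31.4515px
Step 7: 18.9 × 1.290⁷ = 112.3543px
Difference: 112.3543 − 31.4515 = 80.9028px

80.90px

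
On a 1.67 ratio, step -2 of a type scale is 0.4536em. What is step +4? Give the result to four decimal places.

Moving from step -2 to step +4 is 6 steps up, so multiply by r⁶.
0.4536 × 1.67⁶ = 0.4536 × 21.69196 ≈ 9.8395

9.8395em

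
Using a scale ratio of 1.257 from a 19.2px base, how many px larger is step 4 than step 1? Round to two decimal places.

Step 1: 19.2 × 1.257 = 24.1344px
Step 4: 19.2 × 1.257⁴ = 47.9339px
Difference: 47.9339 − 24.1344 = 23.7995px

23.80px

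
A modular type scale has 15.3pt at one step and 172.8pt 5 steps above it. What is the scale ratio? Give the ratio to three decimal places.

1.624

The ratio satisfies 15.3 × r⁵ = 172.8, so r = (172.8 / 15.3)^(1/5).
r = 11.2941^(1/5) ≈ 1.6239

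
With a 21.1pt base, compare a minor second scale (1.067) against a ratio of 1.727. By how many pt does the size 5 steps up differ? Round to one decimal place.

295.0pt

Minor second: 21.1 × 1.067⁵ = 29.181pt
At 1.727: 21.1 × 1.727⁵ = 324.149pt
Difference: 324.149 − 29.181 = 294.968pt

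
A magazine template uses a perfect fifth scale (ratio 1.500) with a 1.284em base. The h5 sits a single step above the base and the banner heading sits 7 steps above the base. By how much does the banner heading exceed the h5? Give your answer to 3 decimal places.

Step 1: 1.284 × 1.500 = 1.92600em
Step 7: 1.284 × 1.500⁷ = 21.93834em
Difference: 21.93834 − 1.92600 = 20.01234em

20.012em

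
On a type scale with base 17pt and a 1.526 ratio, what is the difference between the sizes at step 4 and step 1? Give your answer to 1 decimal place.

Step 1: 17.0 × 1.526 = 25.942pt
Step 4: 17.0 × 1.526⁴ = 92.186pt
Difference: 92.186 − 25.942 = 66.244pt

66.2pt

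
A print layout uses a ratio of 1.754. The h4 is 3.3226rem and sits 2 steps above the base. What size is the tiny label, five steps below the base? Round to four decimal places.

3.3226 ÷ 1.754⁷ = 3.3226 ÷ 51.07485 ≈ 0.0651

0.0651rem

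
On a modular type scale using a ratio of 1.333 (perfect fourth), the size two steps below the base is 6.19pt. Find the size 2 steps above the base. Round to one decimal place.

19.5pt

6.19 × 1.333⁴ = 6.19 × 3.15733 ≈ 19.544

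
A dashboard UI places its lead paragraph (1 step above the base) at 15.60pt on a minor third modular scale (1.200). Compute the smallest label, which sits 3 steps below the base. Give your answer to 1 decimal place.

15.60 ÷ 1.200⁴ = 15.60 ÷ 2.07360 ≈ 7.523

7.5pt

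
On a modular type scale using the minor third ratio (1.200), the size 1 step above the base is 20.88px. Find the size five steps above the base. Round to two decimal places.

43.30px

The gap is 5 − (1) = 4 steps, so the factor is 1.200^4.
20.88 × 1.200⁴ = 20.88 × 2.07360 ≈ 43.297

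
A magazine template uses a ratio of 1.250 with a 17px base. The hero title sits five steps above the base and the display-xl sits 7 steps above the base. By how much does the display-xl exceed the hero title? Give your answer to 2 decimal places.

Step 5: 17.0 × 1.250⁵ = 51.8799px
Step 7: 17.0 × 1.250⁷ = 81.0623px
Difference: 81.0623 − 51.8799 = 29.1824px

29.18px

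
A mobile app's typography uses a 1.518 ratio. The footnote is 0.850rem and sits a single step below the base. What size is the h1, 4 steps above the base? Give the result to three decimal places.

The gap is 4 − (-1) = 5 steps, so the factor is 1.518^5.
0.850 × 1.518⁵ = 0.850 × 8.06044 ≈ 6.851

6.851rem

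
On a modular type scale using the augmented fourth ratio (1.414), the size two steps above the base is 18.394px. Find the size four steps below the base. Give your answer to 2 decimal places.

Moving from step +2 to step -4 is 6 steps down, so divide by r⁶.
18.394 ÷ 1.414⁶ = 18.394 ÷ 7.99275 ≈ 2.301

2.30px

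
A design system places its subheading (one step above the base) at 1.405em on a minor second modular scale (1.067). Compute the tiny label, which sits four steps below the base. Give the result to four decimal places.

The gap is -4 − (1) = -5 steps, so the factor is 1.067^-5.
1.405 ÷ 1.067⁵ = 1.405 ÷ 1.38300 ≈ 1.0159

1.0159em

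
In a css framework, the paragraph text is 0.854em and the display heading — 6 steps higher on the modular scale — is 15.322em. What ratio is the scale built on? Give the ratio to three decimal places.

r⁶ = 15.322 / 0.854, so r = (15.322/0.854)^(1/6).
r = 17.9415^(1/6) ≈ 1.6180

1.618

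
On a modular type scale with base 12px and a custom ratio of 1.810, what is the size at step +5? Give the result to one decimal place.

233.1px

Each step on a modular scale multiplies by the ratio, so the size n steps from the base is base × ratioⁿ.
12.0 × 1.810⁵ = 12.0 × 19.42642 ≈ 233.12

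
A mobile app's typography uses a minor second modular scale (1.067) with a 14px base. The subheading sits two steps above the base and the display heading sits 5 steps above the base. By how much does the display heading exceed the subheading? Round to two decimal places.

3.42px

Step 2: 14.0 × 1.067² = 15.9388px
Step 5: 14.0 × 1.067⁵ = 19.3620px
Difference: 19.3620 − 15.9388 = 3.4232px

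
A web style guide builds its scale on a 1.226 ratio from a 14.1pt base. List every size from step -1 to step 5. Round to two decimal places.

11.50pt, 14.10pt, 17.29pt, 21.19pt, 25.98pt, 31.86pt, 39.05pt

Step -1: 14.1 ÷ 1.226 = 11.50
Step 0: 14.1pt
Step 1: 14.1 × 1.226 = 17.29
Step 2: 14.1 × 1.226² = 21.19
Step 3: 14.1 × 1.226³ = 25.98
Step 4: 14.1 × 1.226⁴ = 31.86
Step 5: 14.1 × 1.226⁵ = 39.05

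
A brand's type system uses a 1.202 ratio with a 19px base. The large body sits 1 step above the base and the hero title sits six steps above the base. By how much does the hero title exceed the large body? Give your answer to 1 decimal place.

Step 1: 19.0 × 1.202 = 22.838px
Step 6: 19.0 × 1.202⁶ = 57.303px
Difference: 57.303 − 22.838 = 34.465px

34.5px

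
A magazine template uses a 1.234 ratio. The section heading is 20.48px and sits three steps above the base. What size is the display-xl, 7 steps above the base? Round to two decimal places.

47.49px

20.48 × 1.234⁴ = 20.48 × 2.31879 ≈ 47.489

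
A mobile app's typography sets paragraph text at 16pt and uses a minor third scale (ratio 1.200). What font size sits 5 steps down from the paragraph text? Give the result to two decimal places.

6.43pt

Every step multiplies by the scale ratio.
16.0 ÷ 1.200⁵ = 16.0 ÷ 2.48832 ≈ 6.43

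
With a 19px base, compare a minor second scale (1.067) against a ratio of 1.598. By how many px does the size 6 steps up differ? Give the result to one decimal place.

Minor second: 19.0 × 1.067⁶ = 28.038px
At 1.598: 19.0 × 1.598⁶ = 316.384px
Difference: 316.384 − 28.038 = 288.346px

288.3px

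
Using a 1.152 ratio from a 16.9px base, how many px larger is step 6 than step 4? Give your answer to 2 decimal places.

Step 4: 16.9 × 1.152⁴ = 29.7644px
Step 6: 16.9 × 1.152⁶ = 39.5004px
Difference: 39.5004 − 29.7644 = 9.7360px

9.74px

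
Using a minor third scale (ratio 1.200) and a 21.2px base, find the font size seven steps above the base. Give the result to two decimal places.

75.96px

Each step on a modular scale multiplies by the ratio, so the size n steps from the base is base × ratioⁿ.
21.2 × 1.200⁷ = 21.2 × 3.58318 ≈ 75.96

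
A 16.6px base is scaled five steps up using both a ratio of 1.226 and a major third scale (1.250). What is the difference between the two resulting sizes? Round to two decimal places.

At 1.226: 16.6 × 1.226⁵ = 45.9791px
Major third: 16.6 × 1.250⁵ = 50.6592px
Difference: 50.6592 − 45.9791 = 4.6801px

4.68px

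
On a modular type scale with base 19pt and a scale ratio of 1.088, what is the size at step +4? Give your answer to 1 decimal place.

26.6pt

Every step multiplies by the scale ratio.
19.0 × 1.088⁴ = 19.0 × 1.40125 ≈ 26.62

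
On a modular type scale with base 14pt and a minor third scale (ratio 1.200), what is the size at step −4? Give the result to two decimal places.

Each step on a modular scale multiplies by the ratio, so the size n steps from the base is base × ratioⁿ.
14.0 ÷ 1.200⁴ = 14.0 ÷ 2.07360 ≈ 6.75

6.75pt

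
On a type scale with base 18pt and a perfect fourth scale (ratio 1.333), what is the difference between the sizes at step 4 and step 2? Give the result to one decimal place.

Step 2: 18.0 × 1.333² = 31.984pt
Step 4: 18.0 × 1.333⁴ = 56.832pt
Difference: 56.832 − 31.984 = 24.848pt

24.8pt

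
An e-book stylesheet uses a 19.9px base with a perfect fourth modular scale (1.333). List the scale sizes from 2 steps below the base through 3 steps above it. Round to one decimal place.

Step -2: 19.9 ÷ 1.333² = 11.2
Step -1: 19.9 ÷ 1.333 = 14.9
Step 0: 19.9px
Step 1: 19.9 × 1.333 = 26.5
Step 2: 19.9 × 1.333² = 35.4
Step 3: 19.9 × 1.333³ = 47.1

11.2px, 14.9px, 19.9px, 26.5px, 35.4px, 47.1px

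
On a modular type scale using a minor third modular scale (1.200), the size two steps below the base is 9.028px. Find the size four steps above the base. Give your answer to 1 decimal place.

27.0px

Moving from step -2 to step +4 is 6 steps up, so multiply by r⁶.
9.028 × 1.200⁶ = 9.028 × 2.98598 ≈ 26.957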